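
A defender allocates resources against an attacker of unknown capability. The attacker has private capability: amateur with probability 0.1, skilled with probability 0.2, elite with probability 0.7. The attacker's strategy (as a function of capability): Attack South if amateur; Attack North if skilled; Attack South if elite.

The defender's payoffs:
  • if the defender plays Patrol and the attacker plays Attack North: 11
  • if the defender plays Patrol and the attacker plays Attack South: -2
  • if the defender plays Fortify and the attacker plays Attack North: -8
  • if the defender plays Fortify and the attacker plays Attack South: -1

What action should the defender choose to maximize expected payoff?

Compute the defender's expected payoff for each action, taking the expectation over the attacker's type.
E[Patrol] = 0.1·(-2) + 0.2·(11) + 0.7·(-2) = 0.6
E[Fortify] = 0.1·(-1) + 0.2·(-8) + 0.7·(-1) = -2.4
Best response: Patrol (0.6 is the largest).

Patrol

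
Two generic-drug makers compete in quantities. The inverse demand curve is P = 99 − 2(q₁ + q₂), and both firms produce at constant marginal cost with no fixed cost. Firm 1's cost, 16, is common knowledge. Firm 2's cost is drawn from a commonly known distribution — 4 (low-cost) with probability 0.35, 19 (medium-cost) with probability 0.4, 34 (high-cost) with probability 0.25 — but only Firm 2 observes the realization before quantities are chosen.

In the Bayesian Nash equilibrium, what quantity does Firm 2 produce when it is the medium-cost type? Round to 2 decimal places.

12.96

Type-c best response for Firm 2: q₂(c) = (99 − c)/4 − q₁/2.
Firm 1 maximizes expected profit; its first-order condition is 99 − 4q₁ − 2E[q₂] − 16 = 0.
Substituting E[q₂] and solving: E[c₂] = 17.5, so q₁ = (99 − 2·16 + 17.5)/6 = 14.0833.
q₂(medium-cost) = (99 − 19 − 2·14.0833)/4 = 12.9583.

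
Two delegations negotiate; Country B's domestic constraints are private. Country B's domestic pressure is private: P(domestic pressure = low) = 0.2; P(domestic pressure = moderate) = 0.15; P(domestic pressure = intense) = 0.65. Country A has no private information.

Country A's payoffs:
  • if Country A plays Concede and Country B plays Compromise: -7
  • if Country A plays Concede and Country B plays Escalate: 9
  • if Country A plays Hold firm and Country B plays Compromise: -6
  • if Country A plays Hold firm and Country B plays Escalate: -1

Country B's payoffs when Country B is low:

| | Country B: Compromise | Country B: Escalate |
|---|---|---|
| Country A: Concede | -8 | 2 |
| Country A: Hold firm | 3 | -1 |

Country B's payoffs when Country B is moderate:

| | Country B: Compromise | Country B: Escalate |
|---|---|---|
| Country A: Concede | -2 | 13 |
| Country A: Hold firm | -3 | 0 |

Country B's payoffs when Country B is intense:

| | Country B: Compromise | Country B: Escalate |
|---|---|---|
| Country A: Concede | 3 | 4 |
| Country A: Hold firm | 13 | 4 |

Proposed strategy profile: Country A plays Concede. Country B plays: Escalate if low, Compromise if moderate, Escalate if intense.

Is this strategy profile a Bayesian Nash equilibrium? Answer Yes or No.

No

Country A plays Concede: E[Concede] = 0.2·(9) + 0.15·(-7) + 0.65·(9) = 6.6; E[Hold firm] = -1.75. Best-responding. ✓
Country B (domestic pressure low), facing Concede: Compromise gives -8, Escalate gives 2. Proposed Escalate is best. ✓
Country B (domestic pressure moderate), facing Concede: Compromise gives -2, Escalate gives 13. Proposed Compromise is not best — profitable deviation exists. ✗
Country B (domestic pressure intense), facing Concede: Compromise gives 3, Escalate gives 4. Proposed Escalate is best. ✓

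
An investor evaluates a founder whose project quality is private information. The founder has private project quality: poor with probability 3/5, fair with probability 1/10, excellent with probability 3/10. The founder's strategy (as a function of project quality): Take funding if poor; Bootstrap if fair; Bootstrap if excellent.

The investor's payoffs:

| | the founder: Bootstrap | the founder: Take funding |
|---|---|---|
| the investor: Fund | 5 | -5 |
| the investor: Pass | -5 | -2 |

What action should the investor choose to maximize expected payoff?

E[Fund] = 3/5·(-5) + 1/10·(5) + 3/10·(5) = -1
E[Pass] = 3/5·(-2) + 1/10·(-5) + 3/10·(-5) = -16/5
Best response: Fund (-1 is the largest).

Fund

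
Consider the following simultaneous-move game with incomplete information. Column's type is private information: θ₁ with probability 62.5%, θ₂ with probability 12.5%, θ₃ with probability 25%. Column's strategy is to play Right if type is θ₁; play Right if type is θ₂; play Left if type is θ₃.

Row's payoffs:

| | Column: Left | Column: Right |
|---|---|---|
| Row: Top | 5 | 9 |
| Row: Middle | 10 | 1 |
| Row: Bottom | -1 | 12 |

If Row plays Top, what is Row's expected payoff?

8

E[Top] = 0.625·9 + 0.125·9 + 0.25·5 = 5.625 + 1.125 + 1.25 = 8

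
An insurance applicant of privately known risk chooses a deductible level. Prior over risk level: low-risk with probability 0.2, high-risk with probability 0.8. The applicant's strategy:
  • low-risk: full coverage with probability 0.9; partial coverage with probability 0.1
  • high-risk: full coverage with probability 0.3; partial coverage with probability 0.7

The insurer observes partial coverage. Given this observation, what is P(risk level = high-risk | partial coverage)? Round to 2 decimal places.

P(partial coverage) = 0.2·0.1 + 0.8·0.7 = 0.58
P(high-risk | partial coverage) = (0.8·0.7) / 0.58 = 0.56 / 0.58 = 0.965517

0.97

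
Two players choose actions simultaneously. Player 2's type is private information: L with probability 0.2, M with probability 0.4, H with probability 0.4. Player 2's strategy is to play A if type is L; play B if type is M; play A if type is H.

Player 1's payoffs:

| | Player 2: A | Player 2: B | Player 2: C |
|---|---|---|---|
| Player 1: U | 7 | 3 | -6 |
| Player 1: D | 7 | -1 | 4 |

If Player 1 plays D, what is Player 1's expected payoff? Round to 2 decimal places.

Take the expectation over Player 2's type, weighting each type's action by its prior probability.
E[D] = 0.2·7 + 0.4·(-1) + 0.4·7 = 1.4 + (-0.4) + 2.8 = 3.8

3.80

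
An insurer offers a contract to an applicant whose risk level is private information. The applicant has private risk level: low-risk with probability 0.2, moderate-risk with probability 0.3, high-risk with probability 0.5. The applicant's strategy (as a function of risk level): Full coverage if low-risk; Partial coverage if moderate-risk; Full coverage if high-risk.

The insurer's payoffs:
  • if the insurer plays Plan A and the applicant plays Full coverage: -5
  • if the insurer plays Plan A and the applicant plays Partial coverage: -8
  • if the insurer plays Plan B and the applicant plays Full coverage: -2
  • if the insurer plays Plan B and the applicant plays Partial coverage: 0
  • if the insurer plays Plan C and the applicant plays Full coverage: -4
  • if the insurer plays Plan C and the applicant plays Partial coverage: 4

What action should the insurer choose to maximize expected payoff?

Compute the insurer's expected payoff for each action, taking the expectation over the applicant's type.
E[Plan A] = 0.2·(-5) + 0.3·(-8) + 0.5·(-5) = -5.9
E[Plan B] = 0.2·(-2) + 0.3·(0) + 0.5·(-2) = -1.4
E[Plan C] = 0.2·(-4) + 0.3·(4) + 0.5·(-4) = -1.6
Best response: Plan B (-1.4 is the largest).

Plan B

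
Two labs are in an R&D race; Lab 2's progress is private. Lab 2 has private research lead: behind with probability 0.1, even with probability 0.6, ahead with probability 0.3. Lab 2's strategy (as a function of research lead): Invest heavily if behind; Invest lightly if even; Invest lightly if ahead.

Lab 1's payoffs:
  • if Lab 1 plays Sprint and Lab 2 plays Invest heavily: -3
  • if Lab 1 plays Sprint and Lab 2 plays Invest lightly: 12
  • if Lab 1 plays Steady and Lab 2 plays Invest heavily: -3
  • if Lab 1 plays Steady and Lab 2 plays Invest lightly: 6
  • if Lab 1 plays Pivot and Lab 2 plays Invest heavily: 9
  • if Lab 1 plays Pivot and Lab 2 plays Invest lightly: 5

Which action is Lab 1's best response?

Compute Lab 1's expected payoff for each action, taking the expectation over Lab 2's type.
E[Sprint] = 0.1·(-3) + 0.6·(12) + 0.3·(12) = 10.5
E[Steady] = 0.1·(-3) + 0.6·(6) + 0.3·(6) = 5.1
E[Pivot] = 0.1·(9) + 0.6·(5) + 0.3·(5) = 5.4
Best response: Sprint (10.5 is the largest).

Sprint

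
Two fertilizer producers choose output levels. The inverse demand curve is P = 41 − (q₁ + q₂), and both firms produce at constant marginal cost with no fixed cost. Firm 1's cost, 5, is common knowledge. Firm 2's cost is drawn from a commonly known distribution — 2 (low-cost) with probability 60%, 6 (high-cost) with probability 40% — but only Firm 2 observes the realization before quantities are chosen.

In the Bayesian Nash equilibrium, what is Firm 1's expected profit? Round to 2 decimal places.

Firm 2 with cost c maximizes (41 − (q₁+q₂) − c)·q₂, giving q₂(c) = (41 − c − q₁)/2.
E[c₂] = 0.6·2 + 0.4·6 = 3.6
Firm 1's FOC against E[q₂] yields q₁ = (41 − 2·5 + E[c₂])/3 = (41 − 10 + 3.6)/3 = 11.5333.
E[P] = 41 − (q₁ + E[q₂]) = 16.5333; Firm 1's expected profit = (E[P] − 5)·q₁ = (16.5333 − 5)·11.5333 = 133.018.

133.02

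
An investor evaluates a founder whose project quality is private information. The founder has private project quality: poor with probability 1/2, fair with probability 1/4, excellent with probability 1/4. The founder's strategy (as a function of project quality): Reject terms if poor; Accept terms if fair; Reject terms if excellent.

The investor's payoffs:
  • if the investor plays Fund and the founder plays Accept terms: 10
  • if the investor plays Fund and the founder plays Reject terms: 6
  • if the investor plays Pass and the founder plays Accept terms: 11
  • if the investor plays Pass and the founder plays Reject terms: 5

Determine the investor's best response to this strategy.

Fund

Compute the investor's expected payoff for each action, taking the expectation over the founder's type.
E[Fund] = 1/2·(6) + 1/4·(10) + 1/4·(6) = 7
E[Pass] = 1/2·(5) + 1/4·(11) + 1/4·(5) = 13/2
Best response: Fund (7 is the largest).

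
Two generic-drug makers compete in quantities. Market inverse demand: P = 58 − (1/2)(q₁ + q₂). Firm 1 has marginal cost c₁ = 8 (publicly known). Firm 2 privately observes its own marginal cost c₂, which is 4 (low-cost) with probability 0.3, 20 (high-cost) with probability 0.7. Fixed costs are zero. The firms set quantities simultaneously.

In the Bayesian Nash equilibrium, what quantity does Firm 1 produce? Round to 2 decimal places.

Type-c best response for Firm 2: q₂(c) = (58 − c) − q₁/2.
Firm 1 maximizes expected profit; its first-order condition is 58 − q₁ − (1/2)E[q₂] − 8 = 0.
Substituting E[q₂] and solving: E[c₂] = 15.2, so q₁ = (58 − 2·8 + 15.2)/(3/2) = 38.1333.

38.13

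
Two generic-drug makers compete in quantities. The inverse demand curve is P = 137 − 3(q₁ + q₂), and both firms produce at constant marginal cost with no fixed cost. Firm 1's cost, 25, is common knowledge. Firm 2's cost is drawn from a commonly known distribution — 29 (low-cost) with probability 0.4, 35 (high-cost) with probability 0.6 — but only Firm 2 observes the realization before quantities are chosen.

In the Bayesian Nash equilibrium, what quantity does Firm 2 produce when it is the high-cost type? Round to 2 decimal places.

10.36

Type-c best response for Firm 2: q₂(c) = (137 − c)/6 − q₁/2.
Firm 1 maximizes expected profit; its first-order condition is 137 − 6q₁ − 3E[q₂] − 25 = 0.
Substituting E[q₂] and solving: E[c₂] = 32.6, so q₁ = (137 − 2·25 + 32.6)/9 = 13.2889.
q₂(high-cost) = (137 − 35 − 3·13.2889)/6 = 10.3556.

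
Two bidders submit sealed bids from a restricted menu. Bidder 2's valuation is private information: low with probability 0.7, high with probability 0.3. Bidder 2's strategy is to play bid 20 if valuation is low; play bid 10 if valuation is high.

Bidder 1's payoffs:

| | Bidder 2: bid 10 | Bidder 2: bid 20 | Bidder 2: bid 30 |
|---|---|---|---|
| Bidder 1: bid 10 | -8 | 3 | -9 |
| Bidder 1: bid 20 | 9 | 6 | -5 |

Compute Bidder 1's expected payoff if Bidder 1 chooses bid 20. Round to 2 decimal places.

E[bid 20] = 0.7·6 + 0.3·9 = 4.2 + 2.7 = 6.9

6.90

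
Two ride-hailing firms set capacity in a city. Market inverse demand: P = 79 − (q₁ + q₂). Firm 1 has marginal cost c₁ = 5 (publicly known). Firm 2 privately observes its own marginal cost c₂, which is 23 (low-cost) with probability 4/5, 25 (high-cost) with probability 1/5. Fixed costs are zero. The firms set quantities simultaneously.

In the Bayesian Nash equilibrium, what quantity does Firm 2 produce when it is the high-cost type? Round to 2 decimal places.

Type-c best response for Firm 2: q₂(c) = (79 − c)/2 − q₁/2.
Firm 1 maximizes expected profit; its first-order condition is 79 − 2q₁ − E[q₂] − 5 = 0.
Substituting E[q₂] and solving: E[c₂] = 23.4, so q₁ = (79 − 2·5 + 23.4)/3 = 30.8.
q₂(high-cost) = (79 − 25 − 30.8)/2 = 11.6.

11.60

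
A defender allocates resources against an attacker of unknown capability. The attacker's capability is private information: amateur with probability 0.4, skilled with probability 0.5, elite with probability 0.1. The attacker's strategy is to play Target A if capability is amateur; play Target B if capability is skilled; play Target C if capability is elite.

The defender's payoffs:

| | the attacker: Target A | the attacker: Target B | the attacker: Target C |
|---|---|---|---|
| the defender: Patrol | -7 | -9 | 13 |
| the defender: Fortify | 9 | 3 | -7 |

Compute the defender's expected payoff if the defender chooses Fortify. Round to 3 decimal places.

E[Fortify] = 0.4·9 + 0.5·3 + 0.1·(-7) = 3.6 + 1.5 + (-0.7) = 4.4

4.400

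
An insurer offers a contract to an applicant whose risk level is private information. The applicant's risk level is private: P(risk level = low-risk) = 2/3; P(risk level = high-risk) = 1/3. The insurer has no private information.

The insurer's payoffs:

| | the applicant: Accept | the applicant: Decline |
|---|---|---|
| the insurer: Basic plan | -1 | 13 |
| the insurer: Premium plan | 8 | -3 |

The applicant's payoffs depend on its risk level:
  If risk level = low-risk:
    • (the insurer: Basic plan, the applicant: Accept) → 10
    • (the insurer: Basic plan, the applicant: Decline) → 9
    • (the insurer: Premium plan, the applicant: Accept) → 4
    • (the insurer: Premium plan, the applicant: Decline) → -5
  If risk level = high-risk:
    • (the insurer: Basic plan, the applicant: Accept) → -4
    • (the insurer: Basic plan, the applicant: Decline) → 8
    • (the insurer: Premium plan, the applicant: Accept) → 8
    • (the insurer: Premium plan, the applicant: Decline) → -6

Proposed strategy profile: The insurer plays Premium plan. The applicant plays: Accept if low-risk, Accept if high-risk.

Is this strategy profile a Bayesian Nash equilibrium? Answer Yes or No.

Yes

A profile is a BNE iff every type of every player is best-responding given beliefs about the other side.
The insurer plays Premium plan: E[Premium plan] = 2/3·(8) + 1/3·(8) = 8; E[Basic plan] = -1. Best-responding. ✓
The applicant (risk level low-risk), facing Premium plan: Accept gives 4, Decline gives -5. Proposed Accept is best. ✓
The applicant (risk level high-risk), facing Premium plan: Accept gives 8, Decline gives -6. Proposed Accept is best. ✓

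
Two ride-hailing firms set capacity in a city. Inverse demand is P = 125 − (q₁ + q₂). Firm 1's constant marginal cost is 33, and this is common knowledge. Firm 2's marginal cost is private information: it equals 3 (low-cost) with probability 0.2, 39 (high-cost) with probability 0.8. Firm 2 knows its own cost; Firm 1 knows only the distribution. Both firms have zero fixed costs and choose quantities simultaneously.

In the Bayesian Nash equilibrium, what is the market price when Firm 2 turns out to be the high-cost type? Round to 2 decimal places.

66.87

Each type of Firm 2 best-responds to q₁; Firm 1 best-responds to the expected q₂ over Firm 2's types.
Firm 2 with cost c maximizes (125 − (q₁+q₂) − c)·q₂, giving q₂(c) = (125 − c − q₁)/2.
E[c₂] = 0.2·3 + 0.8·39 = 31.8
Firm 1's FOC against E[q₂] yields q₁ = (125 − 2·33 + E[c₂])/3 = (125 − 66 + 31.8)/3 = 30.2667.
q₂(high-cost) = 27.8667, so P = 125 − (30.2667 + 27.8667) = 66.8667.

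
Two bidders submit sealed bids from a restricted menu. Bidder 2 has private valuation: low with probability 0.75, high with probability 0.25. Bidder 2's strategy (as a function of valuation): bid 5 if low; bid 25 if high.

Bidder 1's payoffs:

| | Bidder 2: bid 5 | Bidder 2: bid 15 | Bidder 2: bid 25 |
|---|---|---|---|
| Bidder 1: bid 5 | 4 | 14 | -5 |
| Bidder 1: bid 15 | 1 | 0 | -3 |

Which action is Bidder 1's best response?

bid 5

Compute Bidder 1's expected payoff for each action, taking the expectation over Bidder 2's type.
E[bid 5] = 0.75·(4) + 0.25·(-5) = 1.75
E[bid 15] = 0.75·(1) + 0.25·(-3) = 0
Best response: bid 5 (1.75 is the largest).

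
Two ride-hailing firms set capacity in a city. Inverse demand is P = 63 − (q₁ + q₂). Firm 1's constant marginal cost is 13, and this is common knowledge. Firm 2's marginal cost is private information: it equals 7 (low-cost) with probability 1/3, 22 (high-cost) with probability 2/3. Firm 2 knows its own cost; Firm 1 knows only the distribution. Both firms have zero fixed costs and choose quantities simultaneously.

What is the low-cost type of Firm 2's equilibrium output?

Type-c best response for Firm 2: q₂(c) = (63 − c)/2 − q₁/2.
Firm 1 maximizes expected profit; its first-order condition is 63 − 2q₁ − E[q₂] − 13 = 0.
Substituting E[q₂] and solving: E[c₂] = 17, so q₁ = (63 − 2·13 + 17)/3 = 18.
q₂(low-cost) = (63 − 7 − 18)/2 = 19.

19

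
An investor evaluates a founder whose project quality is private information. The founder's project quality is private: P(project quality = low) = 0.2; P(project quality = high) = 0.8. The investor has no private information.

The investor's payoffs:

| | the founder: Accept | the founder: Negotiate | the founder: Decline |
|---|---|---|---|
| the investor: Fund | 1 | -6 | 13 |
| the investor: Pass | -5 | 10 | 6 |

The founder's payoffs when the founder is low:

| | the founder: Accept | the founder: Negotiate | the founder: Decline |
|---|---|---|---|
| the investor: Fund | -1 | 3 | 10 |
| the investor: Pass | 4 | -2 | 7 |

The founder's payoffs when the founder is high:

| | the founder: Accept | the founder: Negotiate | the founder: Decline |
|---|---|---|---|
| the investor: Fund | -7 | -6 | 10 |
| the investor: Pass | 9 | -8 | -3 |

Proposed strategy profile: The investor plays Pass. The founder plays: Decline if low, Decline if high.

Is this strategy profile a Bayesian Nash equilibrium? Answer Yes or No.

A profile is a BNE iff every type of every player is best-responding given beliefs about the other side.
The investor plays Pass: E[Pass] = 0.2·(6) + 0.8·(6) = 6; E[Fund] = 13. Not best-responding. ✗
The founder (project quality low), facing Pass: Accept gives 4, Negotiate gives -2, Decline gives 7. Proposed Decline is best. ✓
The founder (project quality high), facing Pass: Accept gives 9, Negotiate gives -8, Decline gives -3. Proposed Decline is not best — profitable deviation exists. ✗

No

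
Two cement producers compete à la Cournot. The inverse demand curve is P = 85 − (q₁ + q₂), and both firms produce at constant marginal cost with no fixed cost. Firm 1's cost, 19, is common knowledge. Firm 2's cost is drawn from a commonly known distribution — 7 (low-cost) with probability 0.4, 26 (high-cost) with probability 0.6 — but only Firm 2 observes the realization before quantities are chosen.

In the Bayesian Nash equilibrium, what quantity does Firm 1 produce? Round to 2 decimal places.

Type-c best response for Firm 2: q₂(c) = (85 − c)/2 − q₁/2.
Firm 1 maximizes expected profit; its first-order condition is 85 − 2q₁ − E[q₂] − 19 = 0.
Substituting E[q₂] and solving: E[c₂] = 18.4, so q₁ = (85 − 2·19 + 18.4)/3 = 21.8.

21.80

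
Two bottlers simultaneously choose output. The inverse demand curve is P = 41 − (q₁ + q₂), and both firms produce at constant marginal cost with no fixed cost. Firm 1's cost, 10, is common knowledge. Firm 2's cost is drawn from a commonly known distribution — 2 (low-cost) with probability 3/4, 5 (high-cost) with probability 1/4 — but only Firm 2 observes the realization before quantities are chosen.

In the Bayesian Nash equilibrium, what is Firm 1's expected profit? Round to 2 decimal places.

62.67

Type-c best response for Firm 2: q₂(c) = (41 − c)/2 − q₁/2.
Firm 1 maximizes expected profit; its first-order condition is 41 − 2q₁ − E[q₂] − 10 = 0.
Substituting E[q₂] and solving: E[c₂] = 2.75, so q₁ = (41 − 2·10 + 2.75)/3 = 7.91667.
E[P] = 41 − (q₁ + E[q₂]) = 17.9167; Firm 1's expected profit = (E[P] − 10)·q₁ = (17.9167 − 10)·7.91667 = 62.6736.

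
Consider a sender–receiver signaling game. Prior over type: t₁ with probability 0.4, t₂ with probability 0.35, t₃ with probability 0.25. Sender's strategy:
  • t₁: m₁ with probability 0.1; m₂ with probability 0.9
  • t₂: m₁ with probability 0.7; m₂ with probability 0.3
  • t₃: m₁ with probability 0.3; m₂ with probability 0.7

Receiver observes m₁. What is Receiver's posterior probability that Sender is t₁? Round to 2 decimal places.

P(m₁) = 0.4·0.1 + 0.35·0.7 + 0.25·0.3 = 0.36
P(t₁ | m₁) = (0.4·0.1) / 0.36 = 0.04 / 0.36 = 0.111111

0.11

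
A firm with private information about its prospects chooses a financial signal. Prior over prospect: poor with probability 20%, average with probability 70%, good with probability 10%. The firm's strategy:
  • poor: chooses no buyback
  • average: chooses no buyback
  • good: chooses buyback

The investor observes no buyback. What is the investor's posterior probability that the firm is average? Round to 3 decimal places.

Apply Bayes' rule using the sender's strategy as the likelihood.
P(no buyback) = 0.2·1 + 0.7·1 + 0.1·0 = 0.9
P(average | no buyback) = (0.7·1) / 0.9 = 0.7 / 0.9 = 0.777778

0.778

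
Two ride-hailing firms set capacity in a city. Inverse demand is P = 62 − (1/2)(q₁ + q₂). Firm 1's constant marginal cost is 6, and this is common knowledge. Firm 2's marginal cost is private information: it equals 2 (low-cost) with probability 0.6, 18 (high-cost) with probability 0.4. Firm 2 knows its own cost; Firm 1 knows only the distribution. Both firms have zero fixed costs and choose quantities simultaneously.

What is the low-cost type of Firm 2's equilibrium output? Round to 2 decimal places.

40.53

Type-c best response for Firm 2: q₂(c) = (62 − c) − q₁/2.
Firm 1 maximizes expected profit; its first-order condition is 62 − q₁ − (1/2)E[q₂] − 6 = 0.
Substituting E[q₂] and solving: E[c₂] = 8.4, so q₁ = (62 − 2·6 + 8.4)/(3/2) = 38.9333.
q₂(low-cost) = (62 − 2 − (1/2)·38.9333) = 40.5333.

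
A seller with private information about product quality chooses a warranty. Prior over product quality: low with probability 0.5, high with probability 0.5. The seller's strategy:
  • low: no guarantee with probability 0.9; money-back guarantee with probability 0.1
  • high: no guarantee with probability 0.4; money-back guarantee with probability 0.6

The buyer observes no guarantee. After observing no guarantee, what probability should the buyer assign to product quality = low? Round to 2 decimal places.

Apply Bayes' rule using the sender's strategy as the likelihood.
P(no guarantee) = 0.5·0.9 + 0.5·0.4 = 0.65
P(low | no guarantee) = (0.5·0.9) / 0.65 = 0.45 / 0.65 = 0.692308

0.69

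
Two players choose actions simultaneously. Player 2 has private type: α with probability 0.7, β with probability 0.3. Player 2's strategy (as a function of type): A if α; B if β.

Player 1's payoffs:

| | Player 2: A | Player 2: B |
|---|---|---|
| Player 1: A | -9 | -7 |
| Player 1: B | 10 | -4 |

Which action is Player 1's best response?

B

E[A] = 0.7·(-9) + 0.3·(-7) = -8.4
E[B] = 0.7·(10) + 0.3·(-4) = 5.8
Best response: B (5.8 is the largest).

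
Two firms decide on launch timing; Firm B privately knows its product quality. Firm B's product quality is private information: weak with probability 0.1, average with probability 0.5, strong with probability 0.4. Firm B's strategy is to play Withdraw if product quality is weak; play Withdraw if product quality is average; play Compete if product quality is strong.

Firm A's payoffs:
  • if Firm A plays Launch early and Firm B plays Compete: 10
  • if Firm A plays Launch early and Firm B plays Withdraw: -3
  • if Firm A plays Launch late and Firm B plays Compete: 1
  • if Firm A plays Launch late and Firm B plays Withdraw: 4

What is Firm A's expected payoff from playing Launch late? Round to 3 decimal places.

2.800

Take the expectation over Firm B's product quality, weighting each type's action by its prior probability.
E[Launch late] = 0.1·4 + 0.5·4 + 0.4·1 = 0.4 + 2 + 0.4 = 2.8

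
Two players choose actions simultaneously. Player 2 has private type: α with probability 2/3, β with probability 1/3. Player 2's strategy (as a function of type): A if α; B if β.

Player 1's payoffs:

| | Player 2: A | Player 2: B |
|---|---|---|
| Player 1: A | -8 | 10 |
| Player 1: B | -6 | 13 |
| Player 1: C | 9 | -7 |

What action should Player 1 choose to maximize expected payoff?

C

E[A] = 2/3·(-8) + 1/3·(10) = -2
E[B] = 2/3·(-6) + 1/3·(13) = 1/3
E[C] = 2/3·(9) + 1/3·(-7) = 11/3
Best response: C (11/3 is the largest).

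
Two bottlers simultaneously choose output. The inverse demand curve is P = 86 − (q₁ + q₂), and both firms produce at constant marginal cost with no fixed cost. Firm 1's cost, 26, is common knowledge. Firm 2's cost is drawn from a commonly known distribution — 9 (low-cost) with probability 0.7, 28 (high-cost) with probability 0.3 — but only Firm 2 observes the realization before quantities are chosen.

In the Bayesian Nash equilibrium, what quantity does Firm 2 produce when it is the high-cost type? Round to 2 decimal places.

20.88

Each type of Firm 2 best-responds to q₁; Firm 1 best-responds to the expected q₂ over Firm 2's types.
Firm 2 with cost c maximizes (86 − (q₁+q₂) − c)·q₂, giving q₂(c) = (86 − c − q₁)/2.
E[c₂] = 0.7·9 + 0.3·28 = 14.7
Firm 1's FOC against E[q₂] yields q₁ = (86 − 2·26 + E[c₂])/3 = (86 − 52 + 14.7)/3 = 16.2333.
q₂(high-cost) = (86 − 28 − 16.2333)/2 = 20.8833.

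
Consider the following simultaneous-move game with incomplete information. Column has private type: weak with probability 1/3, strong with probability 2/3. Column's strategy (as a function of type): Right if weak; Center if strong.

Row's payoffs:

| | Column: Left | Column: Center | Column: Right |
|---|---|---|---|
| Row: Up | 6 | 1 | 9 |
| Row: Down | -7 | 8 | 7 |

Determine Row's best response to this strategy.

E[Up] = 1/3·(9) + 2/3·(1) = 11/3
E[Down] = 1/3·(7) + 2/3·(8) = 23/3
Best response: Down (23/3 is the largest).

Down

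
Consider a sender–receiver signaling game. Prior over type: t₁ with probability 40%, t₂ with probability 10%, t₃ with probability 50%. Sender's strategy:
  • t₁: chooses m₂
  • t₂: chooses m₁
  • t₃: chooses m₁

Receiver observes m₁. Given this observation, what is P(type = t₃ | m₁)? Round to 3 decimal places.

0.833

Apply Bayes' rule using the sender's strategy as the likelihood.
P(m₁) = 0.4·0 + 0.1·1 + 0.5·1 = 0.6
P(t₃ | m₁) = (0.5·1) / 0.6 = 0.5 / 0.6 = 0.833333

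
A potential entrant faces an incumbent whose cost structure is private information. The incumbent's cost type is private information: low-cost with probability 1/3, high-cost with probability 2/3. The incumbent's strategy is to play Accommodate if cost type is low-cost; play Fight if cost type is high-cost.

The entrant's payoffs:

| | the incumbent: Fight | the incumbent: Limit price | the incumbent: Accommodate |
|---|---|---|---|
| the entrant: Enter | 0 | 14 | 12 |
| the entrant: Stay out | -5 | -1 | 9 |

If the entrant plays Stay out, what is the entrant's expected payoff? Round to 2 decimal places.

Take the expectation over the incumbent's cost type, weighting each type's action by its prior probability.
E[Stay out] = 1/3·9 + 2/3·(-5) = 3 + (-10/3) = -1/3

-0.33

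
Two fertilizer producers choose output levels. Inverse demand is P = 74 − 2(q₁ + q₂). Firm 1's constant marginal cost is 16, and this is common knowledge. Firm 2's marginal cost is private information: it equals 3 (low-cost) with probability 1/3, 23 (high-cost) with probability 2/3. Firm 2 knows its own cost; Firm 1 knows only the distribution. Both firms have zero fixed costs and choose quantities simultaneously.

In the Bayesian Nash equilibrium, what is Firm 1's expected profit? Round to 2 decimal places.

189.04

Each type of Firm 2 best-responds to q₁; Firm 1 best-responds to the expected q₂ over Firm 2's types.
Firm 2 with cost c maximizes (74 − 2(q₁+q₂) − c)·q₂, giving q₂(c) = (74 − c − 2q₁)/4.
E[c₂] = 1/3·3 + 2/3·23 = 16.3333
Firm 1's FOC against E[q₂] yields q₁ = (74 − 2·16 + E[c₂])/6 = (74 − 32 + 16.3333)/6 = 9.72222.
E[P] = 74 − 2·(q₁ + E[q₂]) = 35.4444; Firm 1's expected profit = (E[P] − 16)·q₁ = (35.4444 − 16)·9.72222 = 189.043.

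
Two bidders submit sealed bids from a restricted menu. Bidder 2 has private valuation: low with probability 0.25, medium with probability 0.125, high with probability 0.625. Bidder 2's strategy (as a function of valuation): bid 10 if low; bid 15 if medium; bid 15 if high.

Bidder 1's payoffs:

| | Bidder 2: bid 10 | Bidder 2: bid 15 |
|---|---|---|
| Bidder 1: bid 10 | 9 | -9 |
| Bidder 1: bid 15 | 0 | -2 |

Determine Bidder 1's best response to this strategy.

bid 15

E[bid 10] = 0.25·(9) + 0.125·(-9) + 0.625·(-9) = -4.5
E[bid 15] = 0.25·(0) + 0.125·(-2) + 0.625·(-2) = -1.5
Best response: bid 15 (-1.5 is the largest).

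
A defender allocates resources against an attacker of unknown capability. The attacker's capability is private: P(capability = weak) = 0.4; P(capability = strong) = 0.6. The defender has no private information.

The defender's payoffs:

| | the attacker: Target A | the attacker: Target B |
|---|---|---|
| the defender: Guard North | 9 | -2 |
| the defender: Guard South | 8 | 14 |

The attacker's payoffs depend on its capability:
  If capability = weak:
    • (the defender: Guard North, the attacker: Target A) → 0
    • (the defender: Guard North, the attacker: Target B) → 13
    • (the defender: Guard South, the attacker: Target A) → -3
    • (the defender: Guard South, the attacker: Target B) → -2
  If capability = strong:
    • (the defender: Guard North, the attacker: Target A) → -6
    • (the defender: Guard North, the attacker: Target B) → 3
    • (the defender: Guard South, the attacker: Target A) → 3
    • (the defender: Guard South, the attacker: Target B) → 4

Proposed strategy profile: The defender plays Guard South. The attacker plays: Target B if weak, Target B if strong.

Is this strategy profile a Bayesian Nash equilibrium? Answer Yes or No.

Yes

The defender plays Guard South: E[Guard South] = 0.4·(14) + 0.6·(14) = 14; E[Guard North] = -2. Best-responding. ✓
The attacker (capability weak), facing Guard South: Target A gives -3, Target B gives -2. Proposed Target B is best. ✓
The attacker (capability strong), facing Guard South: Target A gives 3, Target B gives 4. Proposed Target B is best. ✓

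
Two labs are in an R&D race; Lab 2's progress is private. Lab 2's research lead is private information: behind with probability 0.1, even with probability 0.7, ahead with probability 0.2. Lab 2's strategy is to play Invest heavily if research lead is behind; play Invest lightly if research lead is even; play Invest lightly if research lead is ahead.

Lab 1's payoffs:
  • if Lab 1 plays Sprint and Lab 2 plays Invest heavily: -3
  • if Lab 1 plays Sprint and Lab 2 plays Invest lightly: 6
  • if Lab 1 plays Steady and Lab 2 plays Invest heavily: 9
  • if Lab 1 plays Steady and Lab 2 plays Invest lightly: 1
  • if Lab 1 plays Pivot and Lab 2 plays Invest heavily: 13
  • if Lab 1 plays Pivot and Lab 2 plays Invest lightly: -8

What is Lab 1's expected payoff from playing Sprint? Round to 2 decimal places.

5.10

E[Sprint] = 0.1·(-3) + 0.7·6 + 0.2·6 = (-0.3) + 4.2 + 1.2 = 5.1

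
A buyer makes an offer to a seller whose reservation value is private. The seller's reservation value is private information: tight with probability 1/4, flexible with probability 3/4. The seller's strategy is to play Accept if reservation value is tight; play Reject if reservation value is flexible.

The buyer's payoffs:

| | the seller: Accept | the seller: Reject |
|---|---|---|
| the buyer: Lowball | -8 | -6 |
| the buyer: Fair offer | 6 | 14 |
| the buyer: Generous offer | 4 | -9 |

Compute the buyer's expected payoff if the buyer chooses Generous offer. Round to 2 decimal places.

E[Generous offer] = 1/4·4 + 3/4·(-9) = 1 + (-27/4) = -23/4

-5.75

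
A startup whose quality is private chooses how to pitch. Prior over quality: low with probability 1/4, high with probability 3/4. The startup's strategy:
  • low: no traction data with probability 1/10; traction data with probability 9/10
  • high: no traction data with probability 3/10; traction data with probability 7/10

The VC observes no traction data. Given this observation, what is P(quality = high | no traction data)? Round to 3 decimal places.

P(no traction data) = (1/4)·(1/10) + (3/4)·(3/10) = 1/4
P(high | no traction data) = ((3/4)·(3/10)) / (1/4) = (9/40) / (1/4) = 9/10

0.900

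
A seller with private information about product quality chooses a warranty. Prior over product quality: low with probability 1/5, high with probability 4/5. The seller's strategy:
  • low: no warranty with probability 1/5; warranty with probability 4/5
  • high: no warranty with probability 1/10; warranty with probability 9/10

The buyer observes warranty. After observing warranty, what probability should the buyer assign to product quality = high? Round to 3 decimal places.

0.818

P(warranty) = (1/5)·(4/5) + (4/5)·(9/10) = 22/25
P(high | warranty) = ((4/5)·(9/10)) / (22/25) = (18/25) / (22/25) = 9/11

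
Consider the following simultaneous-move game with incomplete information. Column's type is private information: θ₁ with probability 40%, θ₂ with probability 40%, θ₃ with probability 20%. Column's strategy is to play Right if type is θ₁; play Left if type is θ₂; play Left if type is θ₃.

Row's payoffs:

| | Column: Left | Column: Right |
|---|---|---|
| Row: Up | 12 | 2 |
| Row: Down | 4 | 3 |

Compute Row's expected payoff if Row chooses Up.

8

E[Up] = 0.4·2 + 0.4·12 + 0.2·12 = 0.8 + 4.8 + 2.4 = 8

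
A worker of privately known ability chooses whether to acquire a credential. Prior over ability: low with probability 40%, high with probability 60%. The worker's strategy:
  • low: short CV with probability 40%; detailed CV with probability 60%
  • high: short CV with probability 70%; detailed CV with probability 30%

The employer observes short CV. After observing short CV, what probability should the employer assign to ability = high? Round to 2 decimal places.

0.72

Apply Bayes' rule using the sender's strategy as the likelihood.
P(short CV) = 0.4·0.4 + 0.6·0.7 = 0.58
P(high | short CV) = (0.6·0.7) / 0.58 = 0.42 / 0.58 = 0.724138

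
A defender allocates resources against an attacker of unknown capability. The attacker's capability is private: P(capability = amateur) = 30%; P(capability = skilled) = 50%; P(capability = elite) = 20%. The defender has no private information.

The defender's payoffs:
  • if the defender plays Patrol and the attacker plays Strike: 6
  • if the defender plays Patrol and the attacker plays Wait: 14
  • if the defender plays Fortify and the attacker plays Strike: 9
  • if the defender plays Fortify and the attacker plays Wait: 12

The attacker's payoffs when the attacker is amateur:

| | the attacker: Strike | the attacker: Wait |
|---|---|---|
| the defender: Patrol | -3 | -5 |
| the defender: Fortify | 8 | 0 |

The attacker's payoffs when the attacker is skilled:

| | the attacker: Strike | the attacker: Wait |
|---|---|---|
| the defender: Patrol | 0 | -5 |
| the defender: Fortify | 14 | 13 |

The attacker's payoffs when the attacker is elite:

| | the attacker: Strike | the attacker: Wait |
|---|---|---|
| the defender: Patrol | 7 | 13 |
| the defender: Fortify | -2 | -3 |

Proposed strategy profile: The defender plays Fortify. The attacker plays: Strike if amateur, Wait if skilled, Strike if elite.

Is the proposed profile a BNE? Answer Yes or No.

No

A profile is a BNE iff every type of every player is best-responding given beliefs about the other side.
The defender plays Fortify: E[Fortify] = 0.3·(9) + 0.5·(12) + 0.2·(9) = 10.5; E[Patrol] = 10. Best-responding. ✓
The attacker (capability amateur), facing Fortify: Strike gives 8, Wait gives 0. Proposed Strike is best. ✓
The attacker (capability skilled), facing Fortify: Strike gives 14, Wait gives 13. Proposed Wait is not best — profitable deviation exists. ✗
The attacker (capability elite), facing Fortify: Strike gives -2, Wait gives -3. Proposed Strike is best. ✓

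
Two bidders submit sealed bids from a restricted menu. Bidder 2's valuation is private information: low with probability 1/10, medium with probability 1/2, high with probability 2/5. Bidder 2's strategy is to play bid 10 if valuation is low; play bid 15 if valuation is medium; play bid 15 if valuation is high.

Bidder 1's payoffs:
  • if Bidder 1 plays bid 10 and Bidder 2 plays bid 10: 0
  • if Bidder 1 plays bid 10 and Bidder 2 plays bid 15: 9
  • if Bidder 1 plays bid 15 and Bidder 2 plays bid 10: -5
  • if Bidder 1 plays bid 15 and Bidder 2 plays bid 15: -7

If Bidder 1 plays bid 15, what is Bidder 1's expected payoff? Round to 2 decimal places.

E[bid 15] = 1/10·(-5) + 1/2·(-7) + 2/5·(-7) = (-1/2) + (-7/2) + (-14/5) = -34/5

-6.80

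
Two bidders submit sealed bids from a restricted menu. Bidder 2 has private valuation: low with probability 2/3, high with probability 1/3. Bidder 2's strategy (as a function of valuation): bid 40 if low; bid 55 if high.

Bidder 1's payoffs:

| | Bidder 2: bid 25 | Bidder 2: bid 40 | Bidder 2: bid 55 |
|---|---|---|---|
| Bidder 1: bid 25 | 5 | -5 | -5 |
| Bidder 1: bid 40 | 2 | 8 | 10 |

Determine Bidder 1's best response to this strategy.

E[bid 25] = 2/3·(-5) + 1/3·(-5) = -5
E[bid 40] = 2/3·(8) + 1/3·(10) = 26/3
Best response: bid 40 (26/3 is the largest).

bid 40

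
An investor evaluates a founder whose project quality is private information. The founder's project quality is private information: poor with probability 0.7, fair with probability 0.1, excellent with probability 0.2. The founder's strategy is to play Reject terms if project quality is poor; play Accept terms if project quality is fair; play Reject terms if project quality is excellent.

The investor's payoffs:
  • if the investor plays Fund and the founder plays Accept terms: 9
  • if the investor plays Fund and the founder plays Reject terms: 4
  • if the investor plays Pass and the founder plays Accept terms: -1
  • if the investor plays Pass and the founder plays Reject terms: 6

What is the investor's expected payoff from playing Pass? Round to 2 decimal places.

5.30

E[Pass] = 0.7·6 + 0.1·(-1) + 0.2·6 = 4.2 + (-0.1) + 1.2 = 5.3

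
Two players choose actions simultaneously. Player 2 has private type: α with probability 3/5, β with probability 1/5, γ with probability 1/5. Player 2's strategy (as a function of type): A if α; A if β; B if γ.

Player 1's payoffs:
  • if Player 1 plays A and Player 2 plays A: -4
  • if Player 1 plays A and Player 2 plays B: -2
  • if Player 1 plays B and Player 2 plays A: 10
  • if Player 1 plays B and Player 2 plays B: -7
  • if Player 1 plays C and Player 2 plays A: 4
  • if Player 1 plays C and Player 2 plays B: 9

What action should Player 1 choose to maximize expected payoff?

E[A] = 3/5·(-4) + 1/5·(-4) + 1/5·(-2) = -18/5
E[B] = 3/5·(10) + 1/5·(10) + 1/5·(-7) = 33/5
E[C] = 3/5·(4) + 1/5·(4) + 1/5·(9) = 5
Best response: B (33/5 is the largest).

B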